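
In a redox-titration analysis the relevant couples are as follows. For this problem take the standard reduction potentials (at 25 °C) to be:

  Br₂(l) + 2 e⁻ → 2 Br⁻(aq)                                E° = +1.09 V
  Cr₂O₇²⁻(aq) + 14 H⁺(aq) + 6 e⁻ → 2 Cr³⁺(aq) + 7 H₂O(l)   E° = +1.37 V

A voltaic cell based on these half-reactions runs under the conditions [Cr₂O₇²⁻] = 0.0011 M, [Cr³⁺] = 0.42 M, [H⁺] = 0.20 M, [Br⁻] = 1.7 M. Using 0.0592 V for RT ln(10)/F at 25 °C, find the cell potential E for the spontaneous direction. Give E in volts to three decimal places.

Cr₂O₇²⁻/Cr³⁺ is the cathode (higher E°), Br₂/Br⁻ the anode: E°cell = +1.37 − (+1.09) = +0.28 V, n = 6.
Overall: Cr₂O₇²⁻(aq) + 14 H⁺(aq) + 6 Br⁻(aq) → 2 Cr³⁺(aq) + 7 H₂O(l) + 3 Br₂(l)
Q = [Cr³⁺]^2 / ([Cr₂O₇²⁻]·[H⁺]^14·[Br⁻]^6); log Q = 10.608.
E = E° − (0.0592/n) log Q = +0.28 − (0.0592/6)(10.608) = +0.175 V.

+0.175 V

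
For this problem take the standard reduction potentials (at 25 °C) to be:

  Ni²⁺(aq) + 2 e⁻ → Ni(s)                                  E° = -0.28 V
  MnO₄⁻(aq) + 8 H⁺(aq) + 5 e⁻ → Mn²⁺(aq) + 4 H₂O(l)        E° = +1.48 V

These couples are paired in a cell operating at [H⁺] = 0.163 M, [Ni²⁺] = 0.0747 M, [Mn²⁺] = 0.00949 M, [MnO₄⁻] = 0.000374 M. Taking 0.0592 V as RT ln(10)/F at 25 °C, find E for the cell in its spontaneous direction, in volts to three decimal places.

+1.702 V

MnO₄⁻/Mn²⁺ is the cathode (higher E°), Ni²⁺/Ni the anode: E°cell = +1.48 − (-0.28) = +1.76 V, n = 10.
Overall: 2 MnO₄⁻(aq) + 16 H⁺(aq) + 5 Ni(s) → 2 Mn²⁺(aq) + 8 H₂O(l) + 5 Ni²⁺(aq)
Q = [Mn²⁺]^2·[Ni²⁺]^5 / ([MnO₄⁻]^2·[H⁺]^16); log Q = 9.780.
E = E° − (0.0592/n) log Q = +1.76 − (0.0592/10)(9.780) = +1.702 V.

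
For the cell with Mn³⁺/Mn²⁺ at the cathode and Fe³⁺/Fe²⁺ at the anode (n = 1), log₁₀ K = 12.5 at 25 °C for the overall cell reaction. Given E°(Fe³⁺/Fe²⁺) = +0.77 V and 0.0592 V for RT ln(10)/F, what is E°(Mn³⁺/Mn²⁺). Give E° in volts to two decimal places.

E°cell = (0.0592/n)·log K = (0.0592/1)(12.5) = +0.740 V.
Since Mn³⁺/Mn²⁺ is the cathode and Fe³⁺/Fe²⁺ the anode, E°cell = E°(Mn³⁺/Mn²⁺) − E°(Fe³⁺/Fe²⁺).
So E°(Mn³⁺/Mn²⁺) = E°cell + E°(Fe³⁺/Fe²⁺) = +0.740 + (+0.77) = +1.51 V.

+1.51 V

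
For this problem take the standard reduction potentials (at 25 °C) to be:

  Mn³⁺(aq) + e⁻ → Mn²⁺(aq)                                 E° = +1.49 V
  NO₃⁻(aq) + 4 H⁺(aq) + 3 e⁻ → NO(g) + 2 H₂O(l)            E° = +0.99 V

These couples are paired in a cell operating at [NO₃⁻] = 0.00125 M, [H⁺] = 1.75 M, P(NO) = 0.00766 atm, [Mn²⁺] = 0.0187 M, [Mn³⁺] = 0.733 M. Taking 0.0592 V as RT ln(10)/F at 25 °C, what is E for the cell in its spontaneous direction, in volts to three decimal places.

+0.591 V

Mn³⁺/Mn²⁺ is the cathode (higher E°), NO₃⁻/NO the anode: E°cell = +1.49 − (+0.99) = +0.50 V, n = 3.
Overall: 3 Mn³⁺(aq) + NO(g) + 2 H₂O(l) → 3 Mn²⁺(aq) + NO₃⁻(aq) + 4 H⁺(aq)
Q = [Mn²⁺]^3·[NO₃⁻]·[H⁺]^4 / ([Mn³⁺]^3·P(NO)); log Q = -4.595.
E = E° − (0.0592/n) log Q = +0.50 − (0.0592/3)(-4.595) = +0.591 V.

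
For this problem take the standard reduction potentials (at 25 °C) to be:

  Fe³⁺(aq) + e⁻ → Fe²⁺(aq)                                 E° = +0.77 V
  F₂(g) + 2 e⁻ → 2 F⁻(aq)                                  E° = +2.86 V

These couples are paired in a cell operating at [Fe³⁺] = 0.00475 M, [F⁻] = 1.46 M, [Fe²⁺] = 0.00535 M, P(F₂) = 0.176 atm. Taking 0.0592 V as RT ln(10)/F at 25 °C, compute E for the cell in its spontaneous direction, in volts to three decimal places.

F₂/F⁻ is the cathode (higher E°), Fe³⁺/Fe²⁺ the anode: E°cell = +2.86 − (+0.77) = +2.09 V, n = 2.
Overall: F₂(g) + 2 Fe²⁺(aq) → 2 F⁻(aq) + 2 Fe³⁺(aq)
Q = [F⁻]^2·[Fe³⁺]^2 / (P(F₂)·[Fe²⁺]^2); log Q = 0.980.
E = E° − (0.0592/n) log Q = +2.09 − (0.0592/2)(0.980) = +2.061 V.

+2.061 V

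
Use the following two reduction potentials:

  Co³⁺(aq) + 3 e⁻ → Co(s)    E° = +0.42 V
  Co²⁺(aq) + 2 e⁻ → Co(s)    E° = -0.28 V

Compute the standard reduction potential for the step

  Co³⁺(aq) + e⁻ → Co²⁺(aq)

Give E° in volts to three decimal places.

+1.820 V

Sequential free energies add, so n₃E°₃ = n₁E°₁ + n₂E°₂.
With n₃ = 3, and the known step contributing 2×(-0.28) V, the unknown satisfies 1·E° = 3×(+0.42) − 2×(-0.28) = +1.820.
E° = +1.820 / 1 = +1.820 V.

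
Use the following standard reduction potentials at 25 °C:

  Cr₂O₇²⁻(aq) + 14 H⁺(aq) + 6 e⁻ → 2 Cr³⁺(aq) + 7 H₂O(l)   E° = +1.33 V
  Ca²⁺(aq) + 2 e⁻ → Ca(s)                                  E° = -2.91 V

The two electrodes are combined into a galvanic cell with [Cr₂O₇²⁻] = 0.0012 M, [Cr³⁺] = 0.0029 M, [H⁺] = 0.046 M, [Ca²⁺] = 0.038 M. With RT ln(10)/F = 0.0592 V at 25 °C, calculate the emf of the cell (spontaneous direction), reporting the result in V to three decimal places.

+4.119 V

Cr₂O₇²⁻/Cr³⁺ is the cathode (higher E°), Ca²⁺/Ca the anode: E°cell = +1.33 − (-2.91) = +4.24 V, n = 6.
Overall: Cr₂O₇²⁻(aq) + 14 H⁺(aq) + 3 Ca(s) → 2 Cr³⁺(aq) + 7 H₂O(l) + 3 Ca²⁺(aq)
Q = [Cr³⁺]^2·[Ca²⁺]^3 / ([Cr₂O₇²⁻]·[H⁺]^14); log Q = 12.306.
E = E° − (0.0592/n) log Q = +4.24 − (0.0592/6)(12.306) = +4.119 V.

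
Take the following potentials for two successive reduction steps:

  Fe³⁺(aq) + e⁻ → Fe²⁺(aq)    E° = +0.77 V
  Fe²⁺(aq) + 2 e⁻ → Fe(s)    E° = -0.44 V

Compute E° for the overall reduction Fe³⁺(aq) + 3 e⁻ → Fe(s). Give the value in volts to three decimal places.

Standard free energies of sequential steps add: ΔG°₃ = ΔG°₁ + ΔG°₂, so n₃E°₃ = n₁E°₁ + n₂E°₂.
E°₃ = (1×+0.77 + 2×-0.44) / 3 = (-0.110) / 3 = -0.037 V.
Simply averaging or adding the two E° values would be wrong; the electron-weighted sum is required.

-0.037 V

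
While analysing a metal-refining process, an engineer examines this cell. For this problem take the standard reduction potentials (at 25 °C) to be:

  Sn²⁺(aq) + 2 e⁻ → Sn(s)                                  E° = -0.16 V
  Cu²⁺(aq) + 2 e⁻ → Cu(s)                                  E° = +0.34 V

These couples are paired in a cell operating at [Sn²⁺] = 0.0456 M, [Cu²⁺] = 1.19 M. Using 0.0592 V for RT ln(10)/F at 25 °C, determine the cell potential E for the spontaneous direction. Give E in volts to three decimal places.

Cu²⁺/Cu is the cathode (higher E°), Sn²⁺/Sn the anode: E°cell = +0.34 − (-0.16) = +0.50 V, n = 2.
Overall: Cu²⁺(aq) + Sn(s) → Cu(s) + Sn²⁺(aq)
Q = [Sn²⁺] / ([Cu²⁺]); log Q = -1.417.
E = E° − (0.0592/n) log Q = +0.50 − (0.0592/2)(-1.417) = +0.542 V.

+0.542 V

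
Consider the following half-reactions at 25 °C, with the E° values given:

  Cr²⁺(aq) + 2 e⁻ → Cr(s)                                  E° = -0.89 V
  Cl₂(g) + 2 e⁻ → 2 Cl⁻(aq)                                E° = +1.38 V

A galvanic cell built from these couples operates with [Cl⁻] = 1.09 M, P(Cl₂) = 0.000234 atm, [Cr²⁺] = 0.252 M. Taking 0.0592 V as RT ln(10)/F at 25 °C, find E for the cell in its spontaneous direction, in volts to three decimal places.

+2.178 V

Cl₂/Cl⁻ is the cathode (higher E°), Cr²⁺/Cr the anode: E°cell = +1.38 − (-0.89) = +2.27 V, n = 2.
Overall: Cl₂(g) + Cr(s) → 2 Cl⁻(aq) + Cr²⁺(aq)
Q = [Cl⁻]^2·[Cr²⁺] / (P(Cl₂)); log Q = 3.107.
E = E° − (0.0592/n) log Q = +2.27 − (0.0592/2)(3.107) = +2.178 V.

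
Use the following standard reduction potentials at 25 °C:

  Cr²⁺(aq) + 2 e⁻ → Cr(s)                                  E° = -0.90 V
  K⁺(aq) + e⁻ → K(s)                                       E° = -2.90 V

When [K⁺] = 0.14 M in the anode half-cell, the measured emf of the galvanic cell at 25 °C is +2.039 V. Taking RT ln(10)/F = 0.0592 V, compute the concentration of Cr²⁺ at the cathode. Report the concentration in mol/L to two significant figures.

Cr²⁺/Cr is the cathode, K⁺/K the anode: E°cell = +2.00 V, n = 2.
Overall reaction: Cr²⁺(aq) + 2 K(s) → Cr(s) + 2 K⁺(aq); Q = [K⁺]^2/[Cr²⁺]^1.
From E = E° − (0.0592/n) log Q: log Q = (E° − E)·n/0.0592 = (+2.00 − (+2.039))·2/0.0592 = -1.3176.
So 1·log[Cr²⁺] = 2·log(0.14) − log Q = -1.7077 − (-1.3176) = -0.3901; [Cr²⁺] = 10^(-0.3901) ≈ 0.41 M.

0.41 M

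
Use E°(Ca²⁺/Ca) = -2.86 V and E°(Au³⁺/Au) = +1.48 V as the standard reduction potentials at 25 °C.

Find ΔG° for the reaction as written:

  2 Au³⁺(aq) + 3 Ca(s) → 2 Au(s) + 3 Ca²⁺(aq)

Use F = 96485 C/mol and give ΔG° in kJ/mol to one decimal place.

-2512.5 kJ/mol

As written, Au³⁺/Au is reduced (cathode) and Ca²⁺/Ca is oxidised (anode), so E°cell = (+1.48) − (-2.86) = +4.34 V.
Balancing electrons gives n = 6.
ΔG° = −nFE° = −(6)(96485)(+4.34) = -2,512,469 J = -2512.5 kJ/mol.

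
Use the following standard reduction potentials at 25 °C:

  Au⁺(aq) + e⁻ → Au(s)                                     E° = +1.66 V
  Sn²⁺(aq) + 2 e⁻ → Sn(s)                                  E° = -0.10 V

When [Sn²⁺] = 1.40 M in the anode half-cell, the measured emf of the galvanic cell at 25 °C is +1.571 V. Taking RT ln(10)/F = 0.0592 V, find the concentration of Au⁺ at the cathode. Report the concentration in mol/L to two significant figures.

Au⁺/Au is the cathode, Sn²⁺/Sn the anode: E°cell = +1.76 V, n = 2.
Overall reaction: 2 Au⁺(aq) + Sn(s) → 2 Au(s) + Sn²⁺(aq); Q = [Sn²⁺]^1/[Au⁺]^2.
From E = E° − (0.0592/n) log Q: log Q = (E° − E)·n/0.0592 = (+1.76 − (+1.571))·2/0.0592 = 6.3851.
So 2·log[Au⁺] = 1·log(1.4) − log Q = 0.1461 − (6.3851) = -6.2390; log[Au⁺] = -6.2390 / 2 = -3.1195; [Au⁺] = 10^(-3.1195) ≈ 0.00076 M.

0.00076 M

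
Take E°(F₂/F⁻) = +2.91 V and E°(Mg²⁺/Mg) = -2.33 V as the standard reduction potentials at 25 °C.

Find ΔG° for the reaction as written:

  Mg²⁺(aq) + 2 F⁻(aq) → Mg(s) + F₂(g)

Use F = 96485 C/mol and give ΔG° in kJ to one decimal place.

+1011.2 kJ

As written, Mg²⁺/Mg is reduced (cathode) and F₂/F⁻ is oxidised (anode), so E°cell = (-2.33) − (+2.91) = -5.24 V.
Balancing electrons gives n = 2.
ΔG° = −nFE° = −(2)(96485)(-5.24) = 1,011,163 J = +1011.2 kJ.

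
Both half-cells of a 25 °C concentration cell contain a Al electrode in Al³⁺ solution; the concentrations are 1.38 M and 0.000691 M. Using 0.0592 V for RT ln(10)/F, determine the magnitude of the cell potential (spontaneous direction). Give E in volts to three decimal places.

For a concentration cell E°cell = 0. The 1.38 M side is the cathode (reduction is favoured where [Al³⁺] is higher).
With n = 3, E = −(0.0592/3) log([Al³⁺]ₐₙ/[Al³⁺]꜀ₐₜ) = −(0.0592/3) log(0.000691/1.38) = −(0.0592/3)(-3.300) = +0.065 V.

+0.065 V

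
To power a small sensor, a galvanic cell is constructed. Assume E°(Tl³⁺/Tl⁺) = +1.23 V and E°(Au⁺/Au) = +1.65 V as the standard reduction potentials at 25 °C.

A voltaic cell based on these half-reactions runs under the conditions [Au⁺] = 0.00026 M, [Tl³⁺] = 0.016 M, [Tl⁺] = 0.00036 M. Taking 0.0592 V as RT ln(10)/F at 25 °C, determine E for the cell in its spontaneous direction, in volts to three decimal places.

Au⁺/Au is the cathode (higher E°), Tl³⁺/Tl⁺ the anode: E°cell = +1.65 − (+1.23) = +0.42 V, n = 2.
Overall: 2 Au⁺(aq) + Tl⁺(aq) → 2 Au(s) + Tl³⁺(aq)
Q = [Tl³⁺] / ([Au⁺]^2·[Tl⁺]); log Q = 8.818.
E = E° − (0.0592/n) log Q = +0.42 − (0.0592/2)(8.818) = +0.159 V.

+0.159 V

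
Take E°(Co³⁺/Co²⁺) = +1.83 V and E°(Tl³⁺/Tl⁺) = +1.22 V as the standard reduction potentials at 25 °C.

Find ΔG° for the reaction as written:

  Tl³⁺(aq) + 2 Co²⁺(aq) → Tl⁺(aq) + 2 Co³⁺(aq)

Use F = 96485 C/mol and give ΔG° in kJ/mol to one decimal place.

+117.7 kJ/mol

As written, Tl³⁺/Tl⁺ is reduced (cathode) and Co³⁺/Co²⁺ is oxidised (anode), so E°cell = (+1.22) − (+1.83) = -0.61 V.
Balancing electrons gives n = 2.
ΔG° = −nFE° = −(2)(96485)(-0.61) = 117,712 J = +117.7 kJ/mol.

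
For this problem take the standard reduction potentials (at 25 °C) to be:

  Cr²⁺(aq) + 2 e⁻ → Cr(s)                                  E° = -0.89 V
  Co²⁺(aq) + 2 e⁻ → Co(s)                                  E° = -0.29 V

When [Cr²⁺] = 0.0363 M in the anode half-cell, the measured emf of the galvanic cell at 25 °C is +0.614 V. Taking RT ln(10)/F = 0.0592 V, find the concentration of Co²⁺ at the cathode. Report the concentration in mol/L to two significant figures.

0.11 M

Co²⁺/Co is the cathode, Cr²⁺/Cr the anode: E°cell = +0.60 V, n = 2.
Overall reaction: Co²⁺(aq) + Cr(s) → Co(s) + Cr²⁺(aq); Q = [Cr²⁺]^1/[Co²⁺]^1.
From E = E° − (0.0592/n) log Q: log Q = (E° − E)·n/0.0592 = (+0.60 − (+0.614))·2/0.0592 = -0.4730.
So 1·log[Co²⁺] = 1·log(0.0363) − log Q = -1.4401 − (-0.4730) = -0.9671; [Co²⁺] = 10^(-0.9671) ≈ 0.11 M.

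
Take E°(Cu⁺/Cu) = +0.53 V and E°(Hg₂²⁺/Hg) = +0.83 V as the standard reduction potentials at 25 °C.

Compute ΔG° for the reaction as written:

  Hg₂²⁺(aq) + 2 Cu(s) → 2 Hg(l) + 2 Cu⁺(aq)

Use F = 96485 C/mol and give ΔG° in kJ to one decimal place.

-57.9 kJ

As written, Hg₂²⁺/Hg is reduced (cathode) and Cu⁺/Cu is oxidised (anode), so E°cell = (+0.83) − (+0.53) = +0.30 V.
Balancing electrons gives n = 2.
ΔG° = −nFE° = −(2)(96485)(+0.30) = -57,891 J = -57.9 kJ.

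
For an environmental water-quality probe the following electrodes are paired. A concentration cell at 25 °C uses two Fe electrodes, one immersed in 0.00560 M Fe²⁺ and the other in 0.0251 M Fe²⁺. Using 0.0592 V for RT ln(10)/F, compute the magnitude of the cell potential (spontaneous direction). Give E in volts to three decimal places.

For a concentration cell E°cell = 0. The 0.0251 M side is the cathode (reduction is favoured where [Fe²⁺] is higher).
With n = 2, E = −(0.0592/2) log([Fe²⁺]ₐₙ/[Fe²⁺]꜀ₐₜ) = −(0.0592/2) log(0.0056/0.0251) = −(0.0592/2)(-0.651) = +0.019 V.

+0.019 V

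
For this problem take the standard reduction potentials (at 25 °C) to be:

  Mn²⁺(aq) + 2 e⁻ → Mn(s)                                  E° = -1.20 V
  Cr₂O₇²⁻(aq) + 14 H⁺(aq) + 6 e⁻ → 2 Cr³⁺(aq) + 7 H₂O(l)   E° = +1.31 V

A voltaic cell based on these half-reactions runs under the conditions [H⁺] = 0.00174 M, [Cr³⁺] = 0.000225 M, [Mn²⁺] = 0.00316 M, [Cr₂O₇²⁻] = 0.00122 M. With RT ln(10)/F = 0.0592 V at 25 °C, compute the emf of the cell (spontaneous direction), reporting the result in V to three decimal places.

Cr₂O₇²⁻/Cr³⁺ is the cathode (higher E°), Mn²⁺/Mn the anode: E°cell = +1.31 − (-1.20) = +2.51 V, n = 6.
Overall: Cr₂O₇²⁻(aq) + 14 H⁺(aq) + 3 Mn(s) → 2 Cr³⁺(aq) + 7 H₂O(l) + 3 Mn²⁺(aq)
Q = [Cr³⁺]^2·[Mn²⁺]^3 / ([Cr₂O₇²⁻]·[H⁺]^14); log Q = 26.749.
E = E° − (0.0592/n) log Q = +2.51 − (0.0592/6)(26.749) = +2.246 V.

+2.246 V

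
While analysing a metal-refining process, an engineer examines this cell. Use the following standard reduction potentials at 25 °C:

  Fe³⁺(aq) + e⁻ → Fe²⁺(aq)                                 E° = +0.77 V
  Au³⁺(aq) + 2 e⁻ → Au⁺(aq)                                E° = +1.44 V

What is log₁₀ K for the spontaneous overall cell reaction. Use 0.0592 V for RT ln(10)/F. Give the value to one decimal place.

Cathode: Au³⁺/Au⁺; anode: Fe³⁺/Fe²⁺. E°cell = +0.67 V, n = 2.
log K = nE°cell / 0.0592 = (2)(+0.67) / 0.0592 = 22.6.

22.6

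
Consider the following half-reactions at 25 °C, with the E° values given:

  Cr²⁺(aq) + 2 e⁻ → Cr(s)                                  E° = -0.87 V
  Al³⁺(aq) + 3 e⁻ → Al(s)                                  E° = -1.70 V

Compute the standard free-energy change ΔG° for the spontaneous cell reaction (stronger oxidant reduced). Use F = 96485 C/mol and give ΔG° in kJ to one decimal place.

Cr²⁺/Cr (E° = -0.87 V) is the cathode; Al³⁺/Al (E° = -1.70 V) is the anode, so E°cell = +0.83 V.
Balancing electrons gives n = 6 (lcm of 2 and 3).
ΔG° = −nFE° = −(6)(96485)(+0.83) = -480,495 J = -480.5 kJ.

-480.5 kJ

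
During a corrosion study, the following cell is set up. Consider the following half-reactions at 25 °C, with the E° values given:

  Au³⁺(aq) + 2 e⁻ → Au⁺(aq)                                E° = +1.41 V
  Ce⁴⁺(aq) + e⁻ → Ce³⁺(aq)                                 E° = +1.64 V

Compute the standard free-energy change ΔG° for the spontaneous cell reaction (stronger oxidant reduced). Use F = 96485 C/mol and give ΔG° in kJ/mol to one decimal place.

-44.4 kJ/mol

Ce⁴⁺/Ce³⁺ (E° = +1.64 V) is the cathode; Au³⁺/Au⁺ (E° = +1.41 V) is the anode, so E°cell = +0.23 V.
Balancing electrons gives n = 2 (lcm of 1 and 2).
ΔG° = −nFE° = −(2)(96485)(+0.23) = -44,383 J = -44.4 kJ/mol.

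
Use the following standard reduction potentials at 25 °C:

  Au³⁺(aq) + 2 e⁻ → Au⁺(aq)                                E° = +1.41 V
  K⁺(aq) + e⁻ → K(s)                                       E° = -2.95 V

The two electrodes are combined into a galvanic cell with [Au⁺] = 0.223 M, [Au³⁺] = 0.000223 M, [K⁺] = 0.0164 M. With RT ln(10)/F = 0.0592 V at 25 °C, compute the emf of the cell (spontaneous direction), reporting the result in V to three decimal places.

+4.377 V

Au³⁺/Au⁺ is the cathode (higher E°), K⁺/K the anode: E°cell = +1.41 − (-2.95) = +4.36 V, n = 2.
Overall: Au³⁺(aq) + 2 K(s) → Au⁺(aq) + 2 K⁺(aq)
Q = [Au⁺]·[K⁺]^2 / ([Au³⁺]); log Q = -0.570.
E = E° − (0.0592/n) log Q = +4.36 − (0.0592/2)(-0.570) = +4.377 V.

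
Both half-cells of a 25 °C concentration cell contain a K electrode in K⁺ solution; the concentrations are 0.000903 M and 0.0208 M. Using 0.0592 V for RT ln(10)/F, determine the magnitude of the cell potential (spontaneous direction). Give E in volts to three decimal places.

For a concentration cell E°cell = 0. The 0.0208 M side is the cathode (reduction is favoured where [K⁺] is higher).
With n = 1, E = −(0.0592/1) log([K⁺]ₐₙ/[K⁺]꜀ₐₜ) = −(0.0592/1) log(0.000903/0.0208) = −(0.0592/1)(-1.362) = +0.081 V.

+0.081 V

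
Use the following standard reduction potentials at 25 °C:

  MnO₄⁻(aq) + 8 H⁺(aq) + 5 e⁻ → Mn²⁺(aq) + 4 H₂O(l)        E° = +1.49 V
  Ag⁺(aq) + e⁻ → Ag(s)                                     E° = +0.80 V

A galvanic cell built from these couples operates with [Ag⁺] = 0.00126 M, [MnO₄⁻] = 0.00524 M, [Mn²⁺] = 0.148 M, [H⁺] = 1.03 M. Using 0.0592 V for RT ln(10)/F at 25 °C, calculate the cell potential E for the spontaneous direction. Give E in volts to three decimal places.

+0.846 V

MnO₄⁻/Mn²⁺ is the cathode (higher E°), Ag⁺/Ag the anode: E°cell = +1.49 − (+0.80) = +0.69 V, n = 5.
Overall: MnO₄⁻(aq) + 8 H⁺(aq) + 5 Ag(s) → Mn²⁺(aq) + 4 H₂O(l) + 5 Ag⁺(aq)
Q = [Mn²⁺]·[Ag⁺]^5 / ([MnO₄⁻]·[H⁺]^8); log Q = -13.150.
E = E° − (0.0592/n) log Q = +0.69 − (0.0592/5)(-13.150) = +0.846 V.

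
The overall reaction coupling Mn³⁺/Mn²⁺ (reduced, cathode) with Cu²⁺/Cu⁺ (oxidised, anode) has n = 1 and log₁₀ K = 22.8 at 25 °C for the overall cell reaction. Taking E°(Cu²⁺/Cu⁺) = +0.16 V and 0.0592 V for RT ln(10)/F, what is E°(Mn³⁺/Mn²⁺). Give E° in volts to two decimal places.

E°cell = (0.0592/n)·log K = (0.0592/1)(22.8) = +1.350 V.
Since Mn³⁺/Mn²⁺ is the cathode and Cu²⁺/Cu⁺ the anode, E°cell = E°(Mn³⁺/Mn²⁺) − E°(Cu²⁺/Cu⁺).
So E°(Mn³⁺/Mn²⁺) = E°cell + E°(Cu²⁺/Cu⁺) = +1.350 + (+0.16) = +1.51 V.

+1.51 V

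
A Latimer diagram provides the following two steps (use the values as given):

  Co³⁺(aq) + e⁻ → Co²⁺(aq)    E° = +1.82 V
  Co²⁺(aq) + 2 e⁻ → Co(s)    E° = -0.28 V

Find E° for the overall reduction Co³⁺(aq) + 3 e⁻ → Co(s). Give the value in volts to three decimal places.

Adding the free-energy changes (−nFE°) of the two steps gives −n₃FE°₃ = −n₁FE°₁ − n₂FE°₂.
E°₃ = (1×+1.82 + 2×-0.28) / 3 = (+1.260) / 3 = +0.420 V.

+0.420 V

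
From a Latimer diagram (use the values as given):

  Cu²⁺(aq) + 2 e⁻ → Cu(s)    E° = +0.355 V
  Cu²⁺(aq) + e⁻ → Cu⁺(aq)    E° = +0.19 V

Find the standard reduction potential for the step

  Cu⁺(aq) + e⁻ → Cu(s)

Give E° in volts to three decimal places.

Sequential free energies add, so n₃E°₃ = n₁E°₁ + n₂E°₂.
With n₃ = 2, and the known step contributing 1×(+0.19) V, the unknown satisfies 1·E° = 2×(+0.355) − 1×(+0.19) = +0.520.
E° = +0.520 / 1 = +0.520 V.

+0.520 V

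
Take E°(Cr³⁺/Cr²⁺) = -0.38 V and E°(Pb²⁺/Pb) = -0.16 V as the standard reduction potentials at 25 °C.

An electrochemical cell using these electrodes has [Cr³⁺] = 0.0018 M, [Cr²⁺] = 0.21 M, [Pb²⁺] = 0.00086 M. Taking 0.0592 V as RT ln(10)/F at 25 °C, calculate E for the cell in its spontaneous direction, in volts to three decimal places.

+0.252 V

Pb²⁺/Pb is the cathode (higher E°), Cr³⁺/Cr²⁺ the anode: E°cell = -0.16 − (-0.38) = +0.22 V, n = 2.
Overall: Pb²⁺(aq) + 2 Cr²⁺(aq) → Pb(s) + 2 Cr³⁺(aq)
Q = [Cr³⁺]^2 / ([Pb²⁺]·[Cr²⁺]^2); log Q = -1.068.
E = E° − (0.0592/n) log Q = +0.22 − (0.0592/2)(-1.068) = +0.252 V.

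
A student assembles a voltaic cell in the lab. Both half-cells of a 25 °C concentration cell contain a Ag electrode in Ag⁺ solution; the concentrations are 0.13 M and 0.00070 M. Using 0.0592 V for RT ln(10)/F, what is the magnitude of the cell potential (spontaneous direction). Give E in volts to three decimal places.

+0.134 V

For a concentration cell E°cell = 0. The 0.13 M side is the cathode (reduction is favoured where [Ag⁺] is higher).
With n = 1, E = −(0.0592/1) log([Ag⁺]ₐₙ/[Ag⁺]꜀ₐₜ) = −(0.0592/1) log(0.0007/0.13) = −(0.0592/1)(-2.269) = +0.134 V.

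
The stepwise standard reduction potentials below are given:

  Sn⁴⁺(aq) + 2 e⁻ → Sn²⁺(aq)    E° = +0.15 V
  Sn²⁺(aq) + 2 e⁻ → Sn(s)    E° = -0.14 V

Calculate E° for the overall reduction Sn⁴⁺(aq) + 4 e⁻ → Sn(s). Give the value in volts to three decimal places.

+0.005 V

Since ΔG° = −nFE° is additive over sequential reductions, n₃E°₃ = n₁E°₁ + n₂E°₂.
E°₃ = (2×+0.15 + 2×-0.14) / 4 = (+0.020) / 4 = +0.005 V.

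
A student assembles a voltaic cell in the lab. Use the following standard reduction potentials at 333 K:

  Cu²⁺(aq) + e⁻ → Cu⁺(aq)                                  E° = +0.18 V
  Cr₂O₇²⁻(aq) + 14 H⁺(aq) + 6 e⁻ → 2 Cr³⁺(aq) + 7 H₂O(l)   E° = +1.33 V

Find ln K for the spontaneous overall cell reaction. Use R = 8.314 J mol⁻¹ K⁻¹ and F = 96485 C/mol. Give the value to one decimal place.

Cathode: Cr₂O₇²⁻/Cr³⁺; anode: Cu²⁺/Cu⁺. E°cell = (+1.33) − (+0.18) = +1.15 V, with n = 6.
ΔG° = −nFE° = −RT ln K, so ln K = nFE°/(RT) = (6)(96485)(+1.15) / ((8.314)(333)) = 240.467.

240.5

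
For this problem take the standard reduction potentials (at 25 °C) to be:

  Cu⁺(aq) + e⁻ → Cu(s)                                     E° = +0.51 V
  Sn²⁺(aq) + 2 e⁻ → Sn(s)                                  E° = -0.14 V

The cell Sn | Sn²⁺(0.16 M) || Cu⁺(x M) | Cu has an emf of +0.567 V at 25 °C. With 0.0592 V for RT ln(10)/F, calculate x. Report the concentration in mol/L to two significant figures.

0.016 M

Cu⁺/Cu is the cathode, Sn²⁺/Sn the anode: E°cell = +0.65 V, n = 2.
Overall reaction: 2 Cu⁺(aq) + Sn(s) → 2 Cu(s) + Sn²⁺(aq); Q = [Sn²⁺]^1/[Cu⁺]^2.
From E = E° − (0.0592/n) log Q: log Q = (E° − E)·n/0.0592 = (+0.65 − (+0.567))·2/0.0592 = 2.8041.
So 2·log[Cu⁺] = 1·log(0.16) − log Q = -0.7959 − (2.8041) = -3.6000; log[Cu⁺] = -3.6000 / 2 = -1.8000; [Cu⁺] = 10^(-1.8000) ≈ 0.016 M.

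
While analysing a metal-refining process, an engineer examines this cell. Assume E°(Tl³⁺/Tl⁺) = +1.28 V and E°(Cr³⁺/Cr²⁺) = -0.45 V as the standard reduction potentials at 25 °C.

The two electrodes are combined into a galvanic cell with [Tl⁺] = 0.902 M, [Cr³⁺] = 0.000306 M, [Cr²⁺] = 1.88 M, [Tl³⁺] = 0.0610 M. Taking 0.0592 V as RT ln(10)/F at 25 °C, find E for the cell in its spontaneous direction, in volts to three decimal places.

Tl³⁺/Tl⁺ is the cathode (higher E°), Cr³⁺/Cr²⁺ the anode: E°cell = +1.28 − (-0.45) = +1.73 V, n = 2.
Overall: Tl³⁺(aq) + 2 Cr²⁺(aq) → Tl⁺(aq) + 2 Cr³⁺(aq)
Q = [Tl⁺]·[Cr³⁺]^2 / ([Tl³⁺]·[Cr²⁺]^2); log Q = -6.407.
E = E° − (0.0592/n) log Q = +1.73 − (0.0592/2)(-6.407) = +1.920 V.

+1.920 V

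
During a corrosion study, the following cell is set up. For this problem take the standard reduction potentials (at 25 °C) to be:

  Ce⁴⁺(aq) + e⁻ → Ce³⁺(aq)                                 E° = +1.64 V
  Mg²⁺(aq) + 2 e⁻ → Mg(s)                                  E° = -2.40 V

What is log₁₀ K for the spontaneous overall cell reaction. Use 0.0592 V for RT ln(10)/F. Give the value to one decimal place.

Cathode: Ce⁴⁺/Ce³⁺; anode: Mg²⁺/Mg. E°cell = +4.04 V, n = 2.
log K = nE°cell / 0.0592 = (2)(+4.04) / 0.0592 = 136.5.

136.5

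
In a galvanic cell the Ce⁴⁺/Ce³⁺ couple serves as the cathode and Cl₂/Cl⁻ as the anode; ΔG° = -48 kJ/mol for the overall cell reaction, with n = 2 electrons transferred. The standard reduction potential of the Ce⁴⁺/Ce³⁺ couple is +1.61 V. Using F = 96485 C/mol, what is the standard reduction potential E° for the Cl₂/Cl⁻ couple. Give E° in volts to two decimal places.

E°cell = −ΔG°/(nF) = −(-48×10³)/((2)(96485)) = +0.249 V.
Since Ce⁴⁺/Ce³⁺ is the cathode and Cl₂/Cl⁻ the anode, E°cell = E°(Ce⁴⁺/Ce³⁺) − E°(Cl₂/Cl⁻).
So E°(Cl₂/Cl⁻) = E°(Ce⁴⁺/Ce³⁺) − E°cell = (+1.61) − (+0.249) = +1.36 V.

+1.36 V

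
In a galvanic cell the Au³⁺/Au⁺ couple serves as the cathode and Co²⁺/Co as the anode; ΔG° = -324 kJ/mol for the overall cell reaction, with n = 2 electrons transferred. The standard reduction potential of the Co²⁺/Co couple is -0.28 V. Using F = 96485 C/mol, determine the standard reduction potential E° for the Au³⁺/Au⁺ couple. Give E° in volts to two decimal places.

E°cell = −ΔG°/(nF) = −(-324×10³)/((2)(96485)) = +1.679 V.
Since Au³⁺/Au⁺ is the cathode and Co²⁺/Co the anode, E°cell = E°(Au³⁺/Au⁺) − E°(Co²⁺/Co).
So E°(Au³⁺/Au⁺) = E°cell + E°(Co²⁺/Co) = +1.679 + (-0.28) = +1.40 V.

+1.40 V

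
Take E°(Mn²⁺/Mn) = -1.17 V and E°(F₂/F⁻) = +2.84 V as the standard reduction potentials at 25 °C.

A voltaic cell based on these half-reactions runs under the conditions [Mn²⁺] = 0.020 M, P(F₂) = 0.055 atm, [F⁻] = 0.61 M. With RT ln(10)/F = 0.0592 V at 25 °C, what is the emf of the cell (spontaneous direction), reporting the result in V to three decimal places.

F₂/F⁻ is the cathode (higher E°), Mn²⁺/Mn the anode: E°cell = +2.84 − (-1.17) = +4.01 V, n = 2.
Overall: F₂(g) + Mn(s) → 2 F⁻(aq) + Mn²⁺(aq)
Q = [F⁻]^2·[Mn²⁺] / (P(F₂)); log Q = -0.869.
E = E° − (0.0592/n) log Q = +4.01 − (0.0592/2)(-0.869) = +4.036 V.

+4.036 V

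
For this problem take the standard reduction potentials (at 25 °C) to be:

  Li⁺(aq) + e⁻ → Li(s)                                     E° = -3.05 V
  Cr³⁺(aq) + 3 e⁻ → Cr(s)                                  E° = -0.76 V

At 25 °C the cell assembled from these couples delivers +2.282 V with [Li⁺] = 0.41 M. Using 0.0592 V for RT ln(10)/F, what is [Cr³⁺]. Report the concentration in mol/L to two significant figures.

0.027 M

Cr³⁺/Cr is the cathode, Li⁺/Li the anode: E°cell = +2.29 V, n = 3.
Overall reaction: Cr³⁺(aq) + 3 Li(s) → Cr(s) + 3 Li⁺(aq); Q = [Li⁺]^3/[Cr³⁺]^1.
From E = E° − (0.0592/n) log Q: log Q = (E° − E)·n/0.0592 = (+2.29 − (+2.282))·3/0.0592 = 0.4054.
So 1·log[Cr³⁺] = 3·log(0.41) − log Q = -1.1616 − (0.4054) = -1.5670; [Cr³⁺] = 10^(-1.5670) ≈ 0.027 M.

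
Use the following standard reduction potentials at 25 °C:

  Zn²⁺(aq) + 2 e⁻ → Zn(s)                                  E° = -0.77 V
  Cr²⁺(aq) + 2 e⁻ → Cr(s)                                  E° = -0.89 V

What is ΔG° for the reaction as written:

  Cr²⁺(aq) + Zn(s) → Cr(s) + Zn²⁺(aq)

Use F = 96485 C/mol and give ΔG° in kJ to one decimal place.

+23.2 kJ

As written, Cr²⁺/Cr is reduced (cathode) and Zn²⁺/Zn is oxidised (anode), so E°cell = (-0.89) − (-0.77) = -0.12 V.
Balancing electrons gives n = 2.
ΔG° = −nFE° = −(2)(96485)(-0.12) = 23,156 J = +23.2 kJ.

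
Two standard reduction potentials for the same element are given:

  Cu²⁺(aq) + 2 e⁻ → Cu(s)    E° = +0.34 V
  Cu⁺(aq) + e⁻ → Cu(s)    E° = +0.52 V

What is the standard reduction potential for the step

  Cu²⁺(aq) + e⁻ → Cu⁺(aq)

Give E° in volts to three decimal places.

Sequential free energies add, so n₃E°₃ = n₁E°₁ + n₂E°₂.
With n₃ = 2, and the known step contributing 1×(+0.52) V, the unknown satisfies 1·E° = 2×(+0.34) − 1×(+0.52) = +0.160.
E° = +0.160 / 1 = +0.160 V.

+0.160 V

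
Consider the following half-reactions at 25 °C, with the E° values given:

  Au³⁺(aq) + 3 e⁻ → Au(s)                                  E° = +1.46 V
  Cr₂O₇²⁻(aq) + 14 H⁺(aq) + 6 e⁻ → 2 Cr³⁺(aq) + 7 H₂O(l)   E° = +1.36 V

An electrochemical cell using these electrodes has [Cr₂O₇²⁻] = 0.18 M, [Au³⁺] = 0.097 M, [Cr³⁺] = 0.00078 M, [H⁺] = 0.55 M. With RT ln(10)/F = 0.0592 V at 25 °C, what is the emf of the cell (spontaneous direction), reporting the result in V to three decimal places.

+0.062 V

Au³⁺/Au is the cathode (higher E°), Cr₂O₇²⁻/Cr³⁺ the anode: E°cell = +1.46 − (+1.36) = +0.10 V, n = 6.
Overall: 2 Au³⁺(aq) + 2 Cr³⁺(aq) + 7 H₂O(l) → 2 Au(s) + Cr₂O₇²⁻(aq) + 14 H⁺(aq)
Q = [Cr₂O₇²⁻]·[H⁺]^14 / ([Au³⁺]^2·[Cr³⁺]^2); log Q = 3.863.
E = E° − (0.0592/n) log Q = +0.10 − (0.0592/6)(3.863) = +0.062 V.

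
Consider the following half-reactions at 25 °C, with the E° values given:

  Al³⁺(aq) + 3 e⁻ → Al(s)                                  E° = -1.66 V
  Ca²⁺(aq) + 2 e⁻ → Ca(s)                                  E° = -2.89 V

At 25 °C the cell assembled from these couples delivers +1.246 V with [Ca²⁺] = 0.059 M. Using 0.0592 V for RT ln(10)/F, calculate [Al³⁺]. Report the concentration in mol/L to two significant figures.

Al³⁺/Al is the cathode, Ca²⁺/Ca the anode: E°cell = +1.23 V, n = 6.
Overall reaction: 2 Al³⁺(aq) + 3 Ca(s) → 2 Al(s) + 3 Ca²⁺(aq); Q = [Ca²⁺]^3/[Al³⁺]^2.
From E = E° − (0.0592/n) log Q: log Q = (E° − E)·n/0.0592 = (+1.23 − (+1.246))·6/0.0592 = -1.6216.
So 2·log[Al³⁺] = 3·log(0.059) − log Q = -3.6874 − (-1.6216) = -2.0658; log[Al³⁺] = -2.0658 / 2 = -1.0329; [Al³⁺] = 10^(-1.0329) ≈ 0.093 M.

0.093 M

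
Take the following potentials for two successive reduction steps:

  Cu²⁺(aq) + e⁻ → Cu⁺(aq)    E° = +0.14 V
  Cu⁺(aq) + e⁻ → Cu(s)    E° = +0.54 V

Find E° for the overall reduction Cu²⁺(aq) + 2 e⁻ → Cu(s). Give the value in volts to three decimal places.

Since ΔG° = −nFE° is additive over sequential reductions, n₃E°₃ = n₁E°₁ + n₂E°₂.
E°₃ = (1×+0.14 + 1×+0.54) / 2 = (+0.680) / 2 = +0.340 V.

+0.340 V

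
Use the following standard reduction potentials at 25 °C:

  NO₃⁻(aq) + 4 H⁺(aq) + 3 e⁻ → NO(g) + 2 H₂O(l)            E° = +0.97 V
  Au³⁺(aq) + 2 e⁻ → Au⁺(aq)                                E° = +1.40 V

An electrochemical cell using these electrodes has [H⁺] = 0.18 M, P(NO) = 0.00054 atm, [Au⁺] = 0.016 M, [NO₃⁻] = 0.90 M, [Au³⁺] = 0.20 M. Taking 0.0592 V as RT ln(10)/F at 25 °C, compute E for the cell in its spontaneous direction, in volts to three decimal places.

+0.458 V

Au³⁺/Au⁺ is the cathode (higher E°), NO₃⁻/NO the anode: E°cell = +1.40 − (+0.97) = +0.43 V, n = 6.
Overall: 3 Au³⁺(aq) + 2 NO(g) + 4 H₂O(l) → 3 Au⁺(aq) + 2 NO₃⁻(aq) + 8 H⁺(aq)
Q = [Au⁺]^3·[NO₃⁻]^2·[H⁺]^8 / ([Au³⁺]^3·P(NO)^2); log Q = -2.805.
E = E° − (0.0592/n) log Q = +0.43 − (0.0592/6)(-2.805) = +0.458 V.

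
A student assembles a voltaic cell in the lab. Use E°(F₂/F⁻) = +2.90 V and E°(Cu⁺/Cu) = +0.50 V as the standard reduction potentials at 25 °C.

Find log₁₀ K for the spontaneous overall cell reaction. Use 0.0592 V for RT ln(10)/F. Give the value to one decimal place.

81.1

Cathode: F₂/F⁻; anode: Cu⁺/Cu. E°cell = +2.40 V, n = 2.
log K = nE°cell / 0.0592 = (2)(+2.40) / 0.0592 = 81.1.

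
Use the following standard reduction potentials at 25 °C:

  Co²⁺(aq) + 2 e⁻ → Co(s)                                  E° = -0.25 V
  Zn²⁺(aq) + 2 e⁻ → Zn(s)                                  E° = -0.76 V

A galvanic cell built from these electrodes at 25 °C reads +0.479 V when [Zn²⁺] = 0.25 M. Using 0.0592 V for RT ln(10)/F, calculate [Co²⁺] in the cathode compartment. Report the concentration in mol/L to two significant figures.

Co²⁺/Co is the cathode, Zn²⁺/Zn the anode: E°cell = +0.51 V, n = 2.
Overall reaction: Co²⁺(aq) + Zn(s) → Co(s) + Zn²⁺(aq); Q = [Zn²⁺]^1/[Co²⁺]^1.
From E = E° − (0.0592/n) log Q: log Q = (E° − E)·n/0.0592 = (+0.51 − (+0.479))·2/0.0592 = 1.0473.
So 1·log[Co²⁺] = 1·log(0.25) − log Q = -0.6021 − (1.0473) = -1.6494; [Co²⁺] = 10^(-1.6494) ≈ 0.022 M.

0.022 M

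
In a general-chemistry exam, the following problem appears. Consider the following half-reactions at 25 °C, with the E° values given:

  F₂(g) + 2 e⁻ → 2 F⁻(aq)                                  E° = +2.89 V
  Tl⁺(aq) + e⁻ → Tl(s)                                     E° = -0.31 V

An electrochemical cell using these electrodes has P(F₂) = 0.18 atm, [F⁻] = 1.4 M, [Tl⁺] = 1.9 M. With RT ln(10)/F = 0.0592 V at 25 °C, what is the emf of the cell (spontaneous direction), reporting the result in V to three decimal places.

+3.153 V

F₂/F⁻ is the cathode (higher E°), Tl⁺/Tl the anode: E°cell = +2.89 − (-0.31) = +3.20 V, n = 2.
Overall: F₂(g) + 2 Tl(s) → 2 F⁻(aq) + 2 Tl⁺(aq)
Q = [F⁻]^2·[Tl⁺]^2 / (P(F₂)); log Q = 1.594.
E = E° − (0.0592/n) log Q = +3.20 − (0.0592/2)(1.594) = +3.153 V.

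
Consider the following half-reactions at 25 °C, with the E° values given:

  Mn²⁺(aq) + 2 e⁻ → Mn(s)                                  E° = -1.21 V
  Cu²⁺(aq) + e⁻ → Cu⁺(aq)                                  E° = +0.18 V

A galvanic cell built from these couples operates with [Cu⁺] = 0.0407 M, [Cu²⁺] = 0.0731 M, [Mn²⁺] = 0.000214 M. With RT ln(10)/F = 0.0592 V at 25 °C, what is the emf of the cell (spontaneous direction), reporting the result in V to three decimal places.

+1.514 V

Cu²⁺/Cu⁺ is the cathode (higher E°), Mn²⁺/Mn the anode: E°cell = +0.18 − (-1.21) = +1.39 V, n = 2.
Overall: 2 Cu²⁺(aq) + Mn(s) → 2 Cu⁺(aq) + Mn²⁺(aq)
Q = [Cu⁺]^2·[Mn²⁺] / ([Cu²⁺]^2); log Q = -4.178.
E = E° − (0.0592/n) log Q = +1.39 − (0.0592/2)(-4.178) = +1.514 V.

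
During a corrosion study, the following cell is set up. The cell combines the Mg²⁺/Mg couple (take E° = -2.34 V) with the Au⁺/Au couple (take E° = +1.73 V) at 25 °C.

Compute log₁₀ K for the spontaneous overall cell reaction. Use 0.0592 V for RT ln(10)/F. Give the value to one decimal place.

Cathode: Au⁺/Au; anode: Mg²⁺/Mg. E°cell = +4.07 V, n = 2.
log K = nE°cell / 0.0592 = (2)(+4.07) / 0.0592 = 137.5.

137.5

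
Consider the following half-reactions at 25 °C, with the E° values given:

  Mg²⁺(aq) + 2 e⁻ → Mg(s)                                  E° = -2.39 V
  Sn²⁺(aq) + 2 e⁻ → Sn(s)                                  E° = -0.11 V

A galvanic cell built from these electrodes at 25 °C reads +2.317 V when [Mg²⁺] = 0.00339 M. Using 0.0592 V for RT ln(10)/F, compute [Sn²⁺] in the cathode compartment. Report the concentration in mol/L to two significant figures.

0.060 M

Sn²⁺/Sn is the cathode, Mg²⁺/Mg the anode: E°cell = +2.28 V, n = 2.
Overall reaction: Sn²⁺(aq) + Mg(s) → Sn(s) + Mg²⁺(aq); Q = [Mg²⁺]^1/[Sn²⁺]^1.
From E = E° − (0.0592/n) log Q: log Q = (E° − E)·n/0.0592 = (+2.28 − (+2.317))·2/0.0592 = -1.2500.
So 1·log[Sn²⁺] = 1·log(0.00339) − log Q = -2.4698 − (-1.2500) = -1.2198; [Sn²⁺] = 10^(-1.2198) ≈ 0.060 M.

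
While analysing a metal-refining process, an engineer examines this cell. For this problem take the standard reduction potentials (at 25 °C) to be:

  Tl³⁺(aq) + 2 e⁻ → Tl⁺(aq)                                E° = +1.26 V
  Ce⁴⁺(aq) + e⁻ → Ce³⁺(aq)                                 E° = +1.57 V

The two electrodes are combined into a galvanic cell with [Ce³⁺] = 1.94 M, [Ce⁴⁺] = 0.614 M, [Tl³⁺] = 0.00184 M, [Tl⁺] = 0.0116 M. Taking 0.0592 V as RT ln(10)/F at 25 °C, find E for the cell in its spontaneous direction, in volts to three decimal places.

Ce⁴⁺/Ce³⁺ is the cathode (higher E°), Tl³⁺/Tl⁺ the anode: E°cell = +1.57 − (+1.26) = +0.31 V, n = 2.
Overall: 2 Ce⁴⁺(aq) + Tl⁺(aq) → 2 Ce³⁺(aq) + Tl³⁺(aq)
Q = [Ce³⁺]^2·[Tl³⁺] / ([Ce⁴⁺]^2·[Tl⁺]); log Q = 0.200.
E = E° − (0.0592/n) log Q = +0.31 − (0.0592/2)(0.200) = +0.304 V.

+0.304 V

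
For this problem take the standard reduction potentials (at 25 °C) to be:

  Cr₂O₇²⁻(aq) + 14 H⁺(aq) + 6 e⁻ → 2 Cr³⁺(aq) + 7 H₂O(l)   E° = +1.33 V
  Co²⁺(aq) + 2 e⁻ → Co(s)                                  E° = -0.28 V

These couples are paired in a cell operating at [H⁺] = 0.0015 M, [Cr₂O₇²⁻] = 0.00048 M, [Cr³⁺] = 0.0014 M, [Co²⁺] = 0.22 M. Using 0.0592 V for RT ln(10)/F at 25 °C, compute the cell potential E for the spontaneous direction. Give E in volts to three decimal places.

+1.263 V

Cr₂O₇²⁻/Cr³⁺ is the cathode (higher E°), Co²⁺/Co the anode: E°cell = +1.33 − (-0.28) = +1.61 V, n = 6.
Overall: Cr₂O₇²⁻(aq) + 14 H⁺(aq) + 3 Co(s) → 2 Cr³⁺(aq) + 7 H₂O(l) + 3 Co²⁺(aq)
Q = [Cr³⁺]^2·[Co²⁺]^3 / ([Cr₂O₇²⁻]·[H⁺]^14); log Q = 35.173.
E = E° − (0.0592/n) log Q = +1.61 − (0.0592/6)(35.173) = +1.263 V.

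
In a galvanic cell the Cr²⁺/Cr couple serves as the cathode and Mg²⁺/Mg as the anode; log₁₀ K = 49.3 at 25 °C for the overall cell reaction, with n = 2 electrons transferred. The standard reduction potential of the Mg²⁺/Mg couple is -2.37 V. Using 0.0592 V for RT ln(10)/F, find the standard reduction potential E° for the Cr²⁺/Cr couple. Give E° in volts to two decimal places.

-0.91 V

E°cell = (0.0592/n)·log K = (0.0592/2)(49.3) = +1.459 V.
Since Cr²⁺/Cr is the cathode and Mg²⁺/Mg the anode, E°cell = E°(Cr²⁺/Cr) − E°(Mg²⁺/Mg).
So E°(Cr²⁺/Cr) = E°cell + E°(Mg²⁺/Mg) = +1.459 + (-2.37) = -0.91 V.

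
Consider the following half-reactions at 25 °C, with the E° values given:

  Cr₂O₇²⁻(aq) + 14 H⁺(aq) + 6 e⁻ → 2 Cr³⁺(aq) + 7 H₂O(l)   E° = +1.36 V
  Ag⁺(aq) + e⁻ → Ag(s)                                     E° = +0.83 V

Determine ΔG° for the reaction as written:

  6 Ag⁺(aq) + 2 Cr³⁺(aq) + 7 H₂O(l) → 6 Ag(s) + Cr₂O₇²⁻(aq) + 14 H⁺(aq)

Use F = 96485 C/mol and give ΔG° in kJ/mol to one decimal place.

As written, Ag⁺/Ag is reduced (cathode) and Cr₂O₇²⁻/Cr³⁺ is oxidised (anode), so E°cell = (+0.83) − (+1.36) = -0.53 V.
Balancing electrons gives n = 6.
ΔG° = −nFE° = −(6)(96485)(-0.53) = 306,822 J = +306.8 kJ/mol.

+306.8 kJ/mol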